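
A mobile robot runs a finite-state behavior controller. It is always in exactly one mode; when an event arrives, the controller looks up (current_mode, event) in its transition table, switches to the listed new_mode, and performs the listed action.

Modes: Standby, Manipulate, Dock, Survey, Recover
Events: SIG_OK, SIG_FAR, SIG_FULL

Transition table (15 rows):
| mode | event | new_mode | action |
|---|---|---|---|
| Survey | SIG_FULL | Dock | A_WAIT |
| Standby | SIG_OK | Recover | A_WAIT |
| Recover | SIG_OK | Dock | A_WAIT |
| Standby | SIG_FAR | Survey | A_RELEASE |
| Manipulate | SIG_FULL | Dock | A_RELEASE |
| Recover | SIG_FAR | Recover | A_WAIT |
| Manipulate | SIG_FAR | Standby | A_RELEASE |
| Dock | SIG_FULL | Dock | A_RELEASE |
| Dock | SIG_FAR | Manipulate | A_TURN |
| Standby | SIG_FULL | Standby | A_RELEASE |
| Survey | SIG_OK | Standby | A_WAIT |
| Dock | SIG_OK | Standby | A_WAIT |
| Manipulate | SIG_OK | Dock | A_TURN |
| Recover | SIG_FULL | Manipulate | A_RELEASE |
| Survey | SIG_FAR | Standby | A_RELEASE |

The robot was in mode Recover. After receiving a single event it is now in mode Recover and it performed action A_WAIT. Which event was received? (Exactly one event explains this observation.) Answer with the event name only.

try SIG_OK: (Recover, SIG_OK) → (Dock, A_WAIT)
try SIG_FAR: (Recover, SIG_FAR) → (Recover, A_WAIT)  ← matches
try SIG_FULL: (Recover, SIG_FULL) → (Manipulate, A_RELEASE)

SIG_FAR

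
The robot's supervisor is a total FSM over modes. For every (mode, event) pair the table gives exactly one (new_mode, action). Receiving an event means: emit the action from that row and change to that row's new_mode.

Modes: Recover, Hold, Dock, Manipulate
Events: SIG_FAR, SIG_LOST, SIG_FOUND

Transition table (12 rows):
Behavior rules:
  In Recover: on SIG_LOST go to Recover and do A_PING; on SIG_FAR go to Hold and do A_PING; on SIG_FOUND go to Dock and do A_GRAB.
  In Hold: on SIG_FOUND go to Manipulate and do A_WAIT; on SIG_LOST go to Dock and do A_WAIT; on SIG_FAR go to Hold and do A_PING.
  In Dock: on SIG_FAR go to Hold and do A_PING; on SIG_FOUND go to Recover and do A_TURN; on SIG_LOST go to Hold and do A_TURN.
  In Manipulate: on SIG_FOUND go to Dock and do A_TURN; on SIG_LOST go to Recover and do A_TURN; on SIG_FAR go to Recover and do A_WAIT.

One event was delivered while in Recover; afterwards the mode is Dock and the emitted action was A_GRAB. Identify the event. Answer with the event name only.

try SIG_FAR: (Recover, SIG_FAR) → (Hold, A_PING)
try SIG_LOST: (Recover, SIG_LOST) → (Recover, A_PING)
try SIG_FOUND: (Recover, SIG_FOUND) → (Dock, A_GRAB)  ← matches

SIG_FOUND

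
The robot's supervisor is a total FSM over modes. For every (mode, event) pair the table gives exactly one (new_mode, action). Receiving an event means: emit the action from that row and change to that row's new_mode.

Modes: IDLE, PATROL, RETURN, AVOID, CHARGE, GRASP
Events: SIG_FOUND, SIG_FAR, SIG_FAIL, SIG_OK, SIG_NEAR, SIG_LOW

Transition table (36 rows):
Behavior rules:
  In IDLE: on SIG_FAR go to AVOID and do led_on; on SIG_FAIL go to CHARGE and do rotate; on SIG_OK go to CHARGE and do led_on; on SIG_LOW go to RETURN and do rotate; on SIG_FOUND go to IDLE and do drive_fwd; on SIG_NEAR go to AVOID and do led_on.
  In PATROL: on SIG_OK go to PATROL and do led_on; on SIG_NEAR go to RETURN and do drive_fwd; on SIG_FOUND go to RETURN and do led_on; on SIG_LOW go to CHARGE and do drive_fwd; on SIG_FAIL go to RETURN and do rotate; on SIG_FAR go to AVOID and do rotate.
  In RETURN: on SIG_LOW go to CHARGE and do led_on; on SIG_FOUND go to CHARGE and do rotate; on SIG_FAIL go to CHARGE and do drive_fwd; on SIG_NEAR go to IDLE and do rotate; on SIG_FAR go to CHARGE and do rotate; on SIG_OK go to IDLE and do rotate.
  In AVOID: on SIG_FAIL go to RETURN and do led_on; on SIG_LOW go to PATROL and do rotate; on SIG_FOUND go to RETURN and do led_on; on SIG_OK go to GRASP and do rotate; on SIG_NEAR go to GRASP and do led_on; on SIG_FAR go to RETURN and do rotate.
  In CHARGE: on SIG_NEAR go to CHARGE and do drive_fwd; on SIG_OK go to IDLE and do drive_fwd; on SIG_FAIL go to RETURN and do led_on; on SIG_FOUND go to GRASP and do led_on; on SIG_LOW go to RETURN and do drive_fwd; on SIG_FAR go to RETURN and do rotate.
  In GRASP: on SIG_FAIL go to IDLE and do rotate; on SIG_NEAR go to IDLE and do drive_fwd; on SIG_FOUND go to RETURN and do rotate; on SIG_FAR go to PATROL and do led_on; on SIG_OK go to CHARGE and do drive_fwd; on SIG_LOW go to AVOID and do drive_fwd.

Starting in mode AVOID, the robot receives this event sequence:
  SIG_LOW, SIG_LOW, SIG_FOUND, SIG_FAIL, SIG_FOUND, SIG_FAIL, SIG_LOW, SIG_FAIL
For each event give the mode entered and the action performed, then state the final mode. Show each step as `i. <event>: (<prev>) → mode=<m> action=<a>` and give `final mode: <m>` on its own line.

1. SIG_LOW: (AVOID) → mode=PATROL action=rotate
2. SIG_LOW: (PATROL) → mode=CHARGE action=drive_fwd
3. SIG_FOUND: (CHARGE) → mode=GRASP action=led_on
4. SIG_FAIL: (GRASP) → mode=IDLE action=rotate
5. SIG_FOUND: (IDLE) → mode=IDLE action=drive_fwd
6. SIG_FAIL: (IDLE) → mode=CHARGE action=rotate
7. SIG_LOW: (CHARGE) → mode=RETURN action=drive_fwd
8. SIG_FAIL: (RETURN) → mode=CHARGE action=drive_fwd

final mode: CHARGE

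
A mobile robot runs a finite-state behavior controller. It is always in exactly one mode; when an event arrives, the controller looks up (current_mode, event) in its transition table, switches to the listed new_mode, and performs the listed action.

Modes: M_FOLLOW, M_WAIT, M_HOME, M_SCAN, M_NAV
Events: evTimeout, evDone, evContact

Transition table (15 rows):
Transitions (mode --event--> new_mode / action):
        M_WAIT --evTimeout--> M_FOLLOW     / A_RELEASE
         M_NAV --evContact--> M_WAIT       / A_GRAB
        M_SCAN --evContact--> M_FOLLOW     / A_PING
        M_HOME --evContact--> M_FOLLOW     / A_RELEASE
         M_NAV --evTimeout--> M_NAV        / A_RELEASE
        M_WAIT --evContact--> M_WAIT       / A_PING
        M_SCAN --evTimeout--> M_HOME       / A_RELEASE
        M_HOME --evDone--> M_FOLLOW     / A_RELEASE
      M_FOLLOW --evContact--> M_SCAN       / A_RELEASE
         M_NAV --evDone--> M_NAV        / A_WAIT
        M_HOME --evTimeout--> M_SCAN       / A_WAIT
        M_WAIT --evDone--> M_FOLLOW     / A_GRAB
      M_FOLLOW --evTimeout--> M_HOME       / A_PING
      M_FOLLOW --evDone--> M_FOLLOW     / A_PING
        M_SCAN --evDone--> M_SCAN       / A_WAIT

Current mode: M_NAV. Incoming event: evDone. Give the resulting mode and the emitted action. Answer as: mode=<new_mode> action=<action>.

mode=M_NAV action=A_WAIT

current mode = M_NAV; filter table to that mode:
  (M_NAV, evContact) → (M_WAIT, A_GRAB)
  (M_NAV, evTimeout) → (M_NAV, A_RELEASE)
  (M_NAV, evDone) → (M_NAV, A_WAIT)  ← event matches
event = evDone selects (M_NAV, A_WAIT)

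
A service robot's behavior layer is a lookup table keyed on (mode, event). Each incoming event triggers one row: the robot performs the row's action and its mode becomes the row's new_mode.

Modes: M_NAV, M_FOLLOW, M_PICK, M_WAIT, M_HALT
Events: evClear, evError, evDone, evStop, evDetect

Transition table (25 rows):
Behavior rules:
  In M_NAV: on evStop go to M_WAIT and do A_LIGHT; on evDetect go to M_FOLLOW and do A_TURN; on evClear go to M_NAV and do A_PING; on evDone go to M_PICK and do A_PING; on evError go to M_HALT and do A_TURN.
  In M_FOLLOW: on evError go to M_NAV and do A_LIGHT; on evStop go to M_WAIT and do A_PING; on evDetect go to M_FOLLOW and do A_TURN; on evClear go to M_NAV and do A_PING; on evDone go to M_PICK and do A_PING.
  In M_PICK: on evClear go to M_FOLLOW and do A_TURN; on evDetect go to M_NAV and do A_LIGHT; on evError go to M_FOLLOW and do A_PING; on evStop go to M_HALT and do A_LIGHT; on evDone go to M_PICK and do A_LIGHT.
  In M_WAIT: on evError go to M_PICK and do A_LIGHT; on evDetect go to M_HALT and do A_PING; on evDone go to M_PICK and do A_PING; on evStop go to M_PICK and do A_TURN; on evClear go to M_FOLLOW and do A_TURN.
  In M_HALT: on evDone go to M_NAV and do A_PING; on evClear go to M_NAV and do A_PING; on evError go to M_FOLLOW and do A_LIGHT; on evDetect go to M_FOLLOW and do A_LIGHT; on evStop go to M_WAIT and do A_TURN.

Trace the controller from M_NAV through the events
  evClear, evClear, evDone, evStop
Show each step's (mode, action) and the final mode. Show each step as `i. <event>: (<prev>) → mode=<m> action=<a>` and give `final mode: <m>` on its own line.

1. evClear: (M_NAV) → mode=M_NAV action=A_PING
2. evClear: (M_NAV) → mode=M_NAV action=A_PING
3. evDone: (M_NAV) → mode=M_PICK action=A_PING
4. evStop: (M_PICK) → mode=M_HALT action=A_LIGHT

final mode: M_HALT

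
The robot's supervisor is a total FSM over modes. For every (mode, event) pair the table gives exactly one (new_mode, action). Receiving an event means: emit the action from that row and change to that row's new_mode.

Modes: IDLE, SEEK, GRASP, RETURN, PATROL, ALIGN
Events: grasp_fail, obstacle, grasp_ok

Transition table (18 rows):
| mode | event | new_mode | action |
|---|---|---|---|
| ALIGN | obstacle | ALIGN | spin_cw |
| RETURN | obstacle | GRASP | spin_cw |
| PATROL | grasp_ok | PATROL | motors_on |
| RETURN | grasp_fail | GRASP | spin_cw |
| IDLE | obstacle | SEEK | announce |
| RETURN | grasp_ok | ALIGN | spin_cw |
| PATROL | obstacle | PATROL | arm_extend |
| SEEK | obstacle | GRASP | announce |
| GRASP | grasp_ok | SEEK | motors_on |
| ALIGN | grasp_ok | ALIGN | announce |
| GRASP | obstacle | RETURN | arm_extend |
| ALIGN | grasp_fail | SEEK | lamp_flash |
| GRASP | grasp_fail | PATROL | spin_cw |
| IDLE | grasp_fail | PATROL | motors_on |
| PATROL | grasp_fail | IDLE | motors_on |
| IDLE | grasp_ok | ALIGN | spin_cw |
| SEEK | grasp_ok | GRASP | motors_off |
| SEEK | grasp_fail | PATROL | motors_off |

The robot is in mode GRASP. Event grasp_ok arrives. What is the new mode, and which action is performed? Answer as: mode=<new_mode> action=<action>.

mode=SEEK action=motors_on

current mode = GRASP; filter table to that mode:
  (GRASP, grasp_ok) → (SEEK, motors_on)  ← event matches
  (GRASP, obstacle) → (RETURN, arm_extend)
  (GRASP, grasp_fail) → (PATROL, spin_cw)
event = grasp_ok selects (SEEK, motors_on)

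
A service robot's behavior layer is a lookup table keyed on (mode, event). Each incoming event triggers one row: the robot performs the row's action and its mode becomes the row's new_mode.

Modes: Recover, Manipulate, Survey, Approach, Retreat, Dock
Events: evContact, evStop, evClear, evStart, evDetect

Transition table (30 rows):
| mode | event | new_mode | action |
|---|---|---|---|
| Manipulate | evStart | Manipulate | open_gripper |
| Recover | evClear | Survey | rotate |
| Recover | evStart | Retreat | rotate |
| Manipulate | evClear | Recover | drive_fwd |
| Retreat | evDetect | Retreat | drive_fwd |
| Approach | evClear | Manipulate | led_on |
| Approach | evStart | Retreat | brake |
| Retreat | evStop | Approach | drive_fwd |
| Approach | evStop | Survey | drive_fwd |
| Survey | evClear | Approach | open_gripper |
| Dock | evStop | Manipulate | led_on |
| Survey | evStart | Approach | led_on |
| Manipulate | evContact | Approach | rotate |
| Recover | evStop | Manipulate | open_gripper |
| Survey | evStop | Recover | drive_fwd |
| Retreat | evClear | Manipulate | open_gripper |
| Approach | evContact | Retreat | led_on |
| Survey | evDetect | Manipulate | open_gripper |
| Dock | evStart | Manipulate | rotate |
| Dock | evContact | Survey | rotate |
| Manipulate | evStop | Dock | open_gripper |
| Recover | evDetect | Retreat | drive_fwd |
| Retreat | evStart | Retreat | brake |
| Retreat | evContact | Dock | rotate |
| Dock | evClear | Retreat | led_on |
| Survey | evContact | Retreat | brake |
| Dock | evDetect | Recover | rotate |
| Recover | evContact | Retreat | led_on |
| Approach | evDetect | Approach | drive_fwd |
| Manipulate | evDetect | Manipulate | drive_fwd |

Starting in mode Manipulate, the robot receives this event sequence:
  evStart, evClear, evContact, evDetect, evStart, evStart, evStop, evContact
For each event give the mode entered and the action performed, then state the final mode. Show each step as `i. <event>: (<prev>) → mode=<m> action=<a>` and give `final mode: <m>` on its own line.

1. evStart: (Manipulate) → mode=Manipulate action=open_gripper
2. evClear: (Manipulate) → mode=Recover action=drive_fwd
3. evContact: (Recover) → mode=Retreat action=led_on
4. evDetect: (Retreat) → mode=Retreat action=drive_fwd
5. evStart: (Retreat) → mode=Retreat action=brake
6. evStart: (Retreat) → mode=Retreat action=brake
7. evStop: (Retreat) → mode=Approach action=drive_fwd
8. evContact: (Approach) → mode=Retreat action=led_on

final mode: Retreat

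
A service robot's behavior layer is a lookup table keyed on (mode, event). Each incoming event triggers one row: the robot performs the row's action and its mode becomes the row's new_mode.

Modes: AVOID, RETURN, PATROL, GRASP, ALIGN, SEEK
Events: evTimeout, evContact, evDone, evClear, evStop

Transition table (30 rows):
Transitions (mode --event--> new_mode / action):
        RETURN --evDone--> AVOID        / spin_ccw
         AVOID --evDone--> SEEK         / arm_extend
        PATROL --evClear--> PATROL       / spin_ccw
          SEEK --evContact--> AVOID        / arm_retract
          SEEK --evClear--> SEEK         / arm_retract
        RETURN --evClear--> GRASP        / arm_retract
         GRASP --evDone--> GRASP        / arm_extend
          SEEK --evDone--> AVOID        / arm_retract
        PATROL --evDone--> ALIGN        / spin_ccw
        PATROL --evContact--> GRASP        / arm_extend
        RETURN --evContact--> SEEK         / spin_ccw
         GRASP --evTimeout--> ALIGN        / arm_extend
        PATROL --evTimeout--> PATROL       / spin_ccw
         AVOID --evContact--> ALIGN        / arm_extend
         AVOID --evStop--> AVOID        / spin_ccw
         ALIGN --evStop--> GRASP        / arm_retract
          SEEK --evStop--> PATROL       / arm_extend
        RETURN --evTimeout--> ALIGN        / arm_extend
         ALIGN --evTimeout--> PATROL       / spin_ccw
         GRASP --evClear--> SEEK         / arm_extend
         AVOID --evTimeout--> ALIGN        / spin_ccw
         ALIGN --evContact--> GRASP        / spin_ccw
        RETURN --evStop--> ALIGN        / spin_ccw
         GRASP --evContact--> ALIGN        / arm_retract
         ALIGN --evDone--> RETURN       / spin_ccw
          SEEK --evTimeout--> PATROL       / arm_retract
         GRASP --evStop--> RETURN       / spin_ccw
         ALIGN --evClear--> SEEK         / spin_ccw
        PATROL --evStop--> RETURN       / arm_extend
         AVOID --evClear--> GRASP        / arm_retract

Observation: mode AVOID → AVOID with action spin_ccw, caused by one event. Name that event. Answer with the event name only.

try evTimeout: (AVOID, evTimeout) → (ALIGN, spin_ccw)
try evContact: (AVOID, evContact) → (ALIGN, arm_extend)
try evDone: (AVOID, evDone) → (SEEK, arm_extend)
try evClear: (AVOID, evClear) → (GRASP, arm_retract)
try evStop: (AVOID, evStop) → (AVOID, spin_ccw)  ← matches

evStop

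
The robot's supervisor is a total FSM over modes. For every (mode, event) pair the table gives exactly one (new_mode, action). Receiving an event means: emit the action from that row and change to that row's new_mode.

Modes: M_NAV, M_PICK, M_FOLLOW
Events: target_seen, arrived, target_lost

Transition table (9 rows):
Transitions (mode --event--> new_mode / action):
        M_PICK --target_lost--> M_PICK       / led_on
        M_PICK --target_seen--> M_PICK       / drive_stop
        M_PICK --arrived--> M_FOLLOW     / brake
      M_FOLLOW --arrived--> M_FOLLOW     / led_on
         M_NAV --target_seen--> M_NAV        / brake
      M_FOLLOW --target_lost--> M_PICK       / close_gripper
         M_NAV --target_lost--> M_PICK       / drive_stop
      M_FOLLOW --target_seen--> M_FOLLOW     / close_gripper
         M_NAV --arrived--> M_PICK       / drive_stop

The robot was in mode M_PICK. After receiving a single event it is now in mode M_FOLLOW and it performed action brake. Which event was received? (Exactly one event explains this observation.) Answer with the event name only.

try target_seen: (M_PICK, target_seen) → (M_PICK, drive_stop)
try arrived: (M_PICK, arrived) → (M_FOLLOW, brake)  ← matches
try target_lost: (M_PICK, target_lost) → (M_PICK, led_on)

arrived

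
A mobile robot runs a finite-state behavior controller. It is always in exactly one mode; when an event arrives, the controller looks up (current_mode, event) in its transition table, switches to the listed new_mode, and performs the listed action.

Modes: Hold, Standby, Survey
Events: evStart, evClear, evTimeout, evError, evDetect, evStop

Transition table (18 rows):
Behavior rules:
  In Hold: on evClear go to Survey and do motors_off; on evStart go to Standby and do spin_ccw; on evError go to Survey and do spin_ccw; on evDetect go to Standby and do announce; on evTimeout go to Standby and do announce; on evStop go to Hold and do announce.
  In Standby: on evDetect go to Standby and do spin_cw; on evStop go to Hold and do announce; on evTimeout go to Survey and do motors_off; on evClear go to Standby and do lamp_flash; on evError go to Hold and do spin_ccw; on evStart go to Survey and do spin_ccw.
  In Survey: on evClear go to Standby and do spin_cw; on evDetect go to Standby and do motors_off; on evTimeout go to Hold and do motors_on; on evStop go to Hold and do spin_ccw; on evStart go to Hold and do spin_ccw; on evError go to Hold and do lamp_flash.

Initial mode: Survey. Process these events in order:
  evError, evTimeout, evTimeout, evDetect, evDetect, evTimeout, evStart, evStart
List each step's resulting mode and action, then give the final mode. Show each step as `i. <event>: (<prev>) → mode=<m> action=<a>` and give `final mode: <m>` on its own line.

1. evError: (Survey) → mode=Hold action=lamp_flash
2. evTimeout: (Hold) → mode=Standby action=announce
3. evTimeout: (Standby) → mode=Survey action=motors_off
4. evDetect: (Survey) → mode=Standby action=motors_off
5. evDetect: (Standby) → mode=Standby action=spin_cw
6. evTimeout: (Standby) → mode=Survey action=motors_off
7. evStart: (Survey) → mode=Hold action=spin_ccw
8. evStart: (Hold) → mode=Standby action=spin_ccw

final mode: Standby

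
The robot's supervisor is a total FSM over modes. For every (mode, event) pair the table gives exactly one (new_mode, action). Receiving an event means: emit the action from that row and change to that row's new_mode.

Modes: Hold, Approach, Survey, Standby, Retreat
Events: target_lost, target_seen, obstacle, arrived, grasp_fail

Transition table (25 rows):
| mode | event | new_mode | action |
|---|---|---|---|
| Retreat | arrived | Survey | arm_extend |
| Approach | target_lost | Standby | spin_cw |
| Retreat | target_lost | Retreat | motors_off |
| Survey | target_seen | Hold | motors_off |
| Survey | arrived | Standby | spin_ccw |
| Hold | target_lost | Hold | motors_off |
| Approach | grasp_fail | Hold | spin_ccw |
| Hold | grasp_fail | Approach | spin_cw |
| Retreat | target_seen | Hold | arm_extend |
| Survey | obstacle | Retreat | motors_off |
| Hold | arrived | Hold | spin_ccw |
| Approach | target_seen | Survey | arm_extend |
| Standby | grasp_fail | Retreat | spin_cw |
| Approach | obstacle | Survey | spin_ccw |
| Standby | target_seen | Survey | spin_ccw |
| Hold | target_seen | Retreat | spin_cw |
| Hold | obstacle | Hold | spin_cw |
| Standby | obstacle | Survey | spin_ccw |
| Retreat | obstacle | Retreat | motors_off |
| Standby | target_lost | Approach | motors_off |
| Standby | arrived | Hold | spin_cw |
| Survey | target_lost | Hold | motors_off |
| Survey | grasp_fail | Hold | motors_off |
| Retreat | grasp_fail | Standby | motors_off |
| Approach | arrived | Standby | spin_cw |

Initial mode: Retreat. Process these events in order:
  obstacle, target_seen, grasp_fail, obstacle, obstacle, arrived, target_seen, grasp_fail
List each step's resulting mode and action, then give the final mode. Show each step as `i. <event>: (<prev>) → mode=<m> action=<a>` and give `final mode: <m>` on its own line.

final mode: Approach

1. obstacle: (Retreat) → mode=Retreat action=motors_off
2. target_seen: (Retreat) → mode=Hold action=arm_extend
3. grasp_fail: (Hold) → mode=Approach action=spin_cw
4. obstacle: (Approach) → mode=Survey action=spin_ccw
5. obstacle: (Survey) → mode=Retreat action=motors_off
6. arrived: (Retreat) → mode=Survey action=arm_extend
7. target_seen: (Survey) → mode=Hold action=motors_off
8. grasp_fail: (Hold) → mode=Approach action=spin_cw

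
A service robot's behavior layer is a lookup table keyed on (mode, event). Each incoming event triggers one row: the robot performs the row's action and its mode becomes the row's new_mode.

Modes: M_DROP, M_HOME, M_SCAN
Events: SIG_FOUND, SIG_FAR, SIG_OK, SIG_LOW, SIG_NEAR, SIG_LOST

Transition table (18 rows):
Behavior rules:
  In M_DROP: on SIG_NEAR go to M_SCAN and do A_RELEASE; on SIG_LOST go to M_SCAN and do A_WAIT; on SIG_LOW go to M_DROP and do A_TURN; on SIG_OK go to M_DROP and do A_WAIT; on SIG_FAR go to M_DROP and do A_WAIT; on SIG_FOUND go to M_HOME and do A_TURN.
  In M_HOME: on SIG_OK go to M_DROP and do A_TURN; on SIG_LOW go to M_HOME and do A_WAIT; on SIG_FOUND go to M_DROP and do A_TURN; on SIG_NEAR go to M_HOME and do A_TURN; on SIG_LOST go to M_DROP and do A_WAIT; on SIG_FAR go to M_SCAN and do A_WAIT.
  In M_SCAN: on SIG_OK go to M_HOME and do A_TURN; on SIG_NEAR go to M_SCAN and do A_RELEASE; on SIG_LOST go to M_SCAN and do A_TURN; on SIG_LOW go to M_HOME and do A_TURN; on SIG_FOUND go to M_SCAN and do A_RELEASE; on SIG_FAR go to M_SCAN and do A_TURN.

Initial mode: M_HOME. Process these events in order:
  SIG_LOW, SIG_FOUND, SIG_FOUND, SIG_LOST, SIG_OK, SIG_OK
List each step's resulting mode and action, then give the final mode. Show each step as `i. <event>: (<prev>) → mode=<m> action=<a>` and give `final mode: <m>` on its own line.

final mode: M_DROP

1. SIG_LOW: (M_HOME) → mode=M_HOME action=A_WAIT
2. SIG_FOUND: (M_HOME) → mode=M_DROP action=A_TURN
3. SIG_FOUND: (M_DROP) → mode=M_HOME action=A_TURN
4. SIG_LOST: (M_HOME) → mode=M_DROP action=A_WAIT
5. SIG_OK: (M_DROP) → mode=M_DROP action=A_WAIT
6. SIG_OK: (M_DROP) → mode=M_DROP action=A_WAIT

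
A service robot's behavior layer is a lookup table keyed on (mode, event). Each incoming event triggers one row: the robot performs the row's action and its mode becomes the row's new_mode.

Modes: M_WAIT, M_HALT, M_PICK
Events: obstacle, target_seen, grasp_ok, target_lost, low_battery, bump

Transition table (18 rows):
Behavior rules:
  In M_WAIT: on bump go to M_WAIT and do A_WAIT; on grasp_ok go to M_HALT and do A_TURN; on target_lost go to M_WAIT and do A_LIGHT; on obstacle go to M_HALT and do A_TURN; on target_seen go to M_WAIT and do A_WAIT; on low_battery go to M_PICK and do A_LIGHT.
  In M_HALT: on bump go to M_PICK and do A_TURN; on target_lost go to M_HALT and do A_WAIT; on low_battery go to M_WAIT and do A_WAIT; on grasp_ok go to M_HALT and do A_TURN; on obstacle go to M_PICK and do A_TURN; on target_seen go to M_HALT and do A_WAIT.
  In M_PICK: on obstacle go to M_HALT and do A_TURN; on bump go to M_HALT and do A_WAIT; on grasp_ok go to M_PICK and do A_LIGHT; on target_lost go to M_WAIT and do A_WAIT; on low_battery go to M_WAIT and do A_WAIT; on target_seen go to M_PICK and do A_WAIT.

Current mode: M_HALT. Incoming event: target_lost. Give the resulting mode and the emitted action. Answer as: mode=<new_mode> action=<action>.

mode=M_HALT action=A_WAIT

current mode = M_HALT; filter table to that mode:
  (M_HALT, bump) → (M_PICK, A_TURN)
  (M_HALT, target_lost) → (M_HALT, A_WAIT)  ← event matches
  (M_HALT, low_battery) → (M_WAIT, A_WAIT)
  (M_HALT, grasp_ok) → (M_HALT, A_TURN)
  (M_HALT, obstacle) → (M_PICK, A_TURN)
  (M_HALT, target_seen) → (M_HALT, A_WAIT)
event = target_lost selects (M_HALT, A_WAIT)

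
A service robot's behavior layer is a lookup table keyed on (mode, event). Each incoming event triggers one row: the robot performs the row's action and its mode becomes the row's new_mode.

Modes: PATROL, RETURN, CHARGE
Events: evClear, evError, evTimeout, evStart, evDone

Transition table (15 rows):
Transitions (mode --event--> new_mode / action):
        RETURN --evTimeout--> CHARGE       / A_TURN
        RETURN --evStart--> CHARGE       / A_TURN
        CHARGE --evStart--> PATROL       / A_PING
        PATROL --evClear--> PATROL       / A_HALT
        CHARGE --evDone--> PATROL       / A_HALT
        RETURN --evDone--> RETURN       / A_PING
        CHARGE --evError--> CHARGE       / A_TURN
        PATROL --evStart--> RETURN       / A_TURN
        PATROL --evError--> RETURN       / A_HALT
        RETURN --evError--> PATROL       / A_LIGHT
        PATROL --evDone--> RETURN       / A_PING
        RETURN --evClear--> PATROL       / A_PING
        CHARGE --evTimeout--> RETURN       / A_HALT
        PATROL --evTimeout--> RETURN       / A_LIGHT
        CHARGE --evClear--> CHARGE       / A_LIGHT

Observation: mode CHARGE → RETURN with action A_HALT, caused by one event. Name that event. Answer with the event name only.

try evClear: (CHARGE, evClear) → (CHARGE, A_LIGHT)
try evError: (CHARGE, evError) → (CHARGE, A_TURN)
try evTimeout: (CHARGE, evTimeout) → (RETURN, A_HALT)  ← matches
try evStart: (CHARGE, evStart) → (PATROL, A_PING)
try evDone: (CHARGE, evDone) → (PATROL, A_HALT)

evTimeout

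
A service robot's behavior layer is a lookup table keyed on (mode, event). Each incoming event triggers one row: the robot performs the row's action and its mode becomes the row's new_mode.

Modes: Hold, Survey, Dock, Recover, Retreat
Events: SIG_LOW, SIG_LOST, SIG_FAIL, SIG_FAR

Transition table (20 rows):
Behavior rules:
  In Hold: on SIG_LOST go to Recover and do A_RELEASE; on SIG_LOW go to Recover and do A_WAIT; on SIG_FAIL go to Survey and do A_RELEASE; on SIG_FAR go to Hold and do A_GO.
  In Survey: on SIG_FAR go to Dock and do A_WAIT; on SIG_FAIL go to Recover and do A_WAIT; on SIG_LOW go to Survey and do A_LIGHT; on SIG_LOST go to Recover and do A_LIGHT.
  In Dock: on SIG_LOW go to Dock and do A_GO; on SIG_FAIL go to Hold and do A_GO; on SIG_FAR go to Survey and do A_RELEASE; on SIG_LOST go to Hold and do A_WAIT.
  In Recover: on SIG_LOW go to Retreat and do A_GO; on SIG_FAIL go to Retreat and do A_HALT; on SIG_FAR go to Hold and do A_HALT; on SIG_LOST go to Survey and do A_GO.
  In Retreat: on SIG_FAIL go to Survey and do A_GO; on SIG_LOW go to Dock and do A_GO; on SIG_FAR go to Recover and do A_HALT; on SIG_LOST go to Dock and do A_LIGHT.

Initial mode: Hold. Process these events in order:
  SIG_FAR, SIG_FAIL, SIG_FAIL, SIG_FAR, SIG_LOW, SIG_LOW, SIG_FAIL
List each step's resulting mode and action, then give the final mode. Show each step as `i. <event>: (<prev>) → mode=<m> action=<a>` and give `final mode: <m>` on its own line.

1. SIG_FAR: (Hold) → mode=Hold action=A_GO
2. SIG_FAIL: (Hold) → mode=Survey action=A_RELEASE
3. SIG_FAIL: (Survey) → mode=Recover action=A_WAIT
4. SIG_FAR: (Recover) → mode=Hold action=A_HALT
5. SIG_LOW: (Hold) → mode=Recover action=A_WAIT
6. SIG_LOW: (Recover) → mode=Retreat action=A_GO
7. SIG_FAIL: (Retreat) → mode=Survey action=A_GO

final mode: Survey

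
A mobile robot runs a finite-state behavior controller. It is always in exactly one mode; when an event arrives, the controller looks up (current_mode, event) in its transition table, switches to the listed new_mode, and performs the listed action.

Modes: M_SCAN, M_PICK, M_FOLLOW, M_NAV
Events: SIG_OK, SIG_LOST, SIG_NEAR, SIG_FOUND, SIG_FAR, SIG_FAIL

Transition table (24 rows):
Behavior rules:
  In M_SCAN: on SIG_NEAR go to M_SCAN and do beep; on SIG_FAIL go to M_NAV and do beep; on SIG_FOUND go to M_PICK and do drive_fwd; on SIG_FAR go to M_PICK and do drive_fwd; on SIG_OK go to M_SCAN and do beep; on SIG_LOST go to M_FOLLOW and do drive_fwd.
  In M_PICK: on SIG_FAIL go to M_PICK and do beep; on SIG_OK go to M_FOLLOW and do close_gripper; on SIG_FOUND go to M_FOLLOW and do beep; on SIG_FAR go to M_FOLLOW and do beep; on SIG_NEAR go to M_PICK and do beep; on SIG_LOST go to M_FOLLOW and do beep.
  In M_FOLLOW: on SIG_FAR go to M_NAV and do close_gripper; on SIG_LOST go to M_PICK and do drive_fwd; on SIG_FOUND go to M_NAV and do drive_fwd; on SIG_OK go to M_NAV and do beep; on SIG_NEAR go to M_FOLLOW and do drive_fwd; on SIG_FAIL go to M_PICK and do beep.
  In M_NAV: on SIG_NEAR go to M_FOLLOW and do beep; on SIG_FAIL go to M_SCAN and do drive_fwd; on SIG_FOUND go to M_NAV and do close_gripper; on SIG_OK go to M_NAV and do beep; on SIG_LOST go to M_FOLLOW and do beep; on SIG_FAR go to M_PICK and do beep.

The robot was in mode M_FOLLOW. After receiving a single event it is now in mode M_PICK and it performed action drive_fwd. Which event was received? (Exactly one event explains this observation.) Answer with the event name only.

SIG_LOST

try SIG_OK: (M_FOLLOW, SIG_OK) → (M_NAV, beep)
try SIG_LOST: (M_FOLLOW, SIG_LOST) → (M_PICK, drive_fwd)  ← matches
try SIG_NEAR: (M_FOLLOW, SIG_NEAR) → (M_FOLLOW, drive_fwd)
try SIG_FOUND: (M_FOLLOW, SIG_FOUND) → (M_NAV, drive_fwd)
try SIG_FAR: (M_FOLLOW, SIG_FAR) → (M_NAV, close_gripper)
try SIG_FAIL: (M_FOLLOW, SIG_FAIL) → (M_PICK, beep)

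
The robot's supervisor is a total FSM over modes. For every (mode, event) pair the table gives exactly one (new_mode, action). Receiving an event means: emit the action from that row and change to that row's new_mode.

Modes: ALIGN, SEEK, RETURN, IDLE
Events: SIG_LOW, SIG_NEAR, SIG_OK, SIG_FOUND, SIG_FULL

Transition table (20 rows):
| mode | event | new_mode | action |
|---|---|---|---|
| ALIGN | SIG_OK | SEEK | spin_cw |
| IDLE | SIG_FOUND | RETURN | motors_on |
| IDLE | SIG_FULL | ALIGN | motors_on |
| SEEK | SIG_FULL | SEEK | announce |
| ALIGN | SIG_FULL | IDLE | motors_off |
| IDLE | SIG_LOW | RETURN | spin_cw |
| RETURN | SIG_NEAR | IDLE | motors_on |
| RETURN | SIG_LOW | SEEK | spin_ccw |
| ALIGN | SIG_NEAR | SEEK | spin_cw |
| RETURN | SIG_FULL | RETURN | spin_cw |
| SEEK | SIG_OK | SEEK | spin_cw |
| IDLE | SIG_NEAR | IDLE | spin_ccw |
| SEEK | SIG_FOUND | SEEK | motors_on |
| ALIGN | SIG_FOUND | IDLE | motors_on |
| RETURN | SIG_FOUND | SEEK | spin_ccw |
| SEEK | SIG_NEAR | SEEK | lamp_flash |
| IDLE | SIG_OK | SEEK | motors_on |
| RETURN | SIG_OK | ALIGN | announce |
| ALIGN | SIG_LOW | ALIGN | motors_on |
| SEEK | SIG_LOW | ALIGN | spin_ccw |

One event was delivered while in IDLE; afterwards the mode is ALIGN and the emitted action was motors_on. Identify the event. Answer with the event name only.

try SIG_LOW: (IDLE, SIG_LOW) → (RETURN, spin_cw)
try SIG_NEAR: (IDLE, SIG_NEAR) → (IDLE, spin_ccw)
try SIG_OK: (IDLE, SIG_OK) → (SEEK, motors_on)
try SIG_FOUND: (IDLE, SIG_FOUND) → (RETURN, motors_on)
try SIG_FULL: (IDLE, SIG_FULL) → (ALIGN, motors_on)  ← matches

SIG_FULL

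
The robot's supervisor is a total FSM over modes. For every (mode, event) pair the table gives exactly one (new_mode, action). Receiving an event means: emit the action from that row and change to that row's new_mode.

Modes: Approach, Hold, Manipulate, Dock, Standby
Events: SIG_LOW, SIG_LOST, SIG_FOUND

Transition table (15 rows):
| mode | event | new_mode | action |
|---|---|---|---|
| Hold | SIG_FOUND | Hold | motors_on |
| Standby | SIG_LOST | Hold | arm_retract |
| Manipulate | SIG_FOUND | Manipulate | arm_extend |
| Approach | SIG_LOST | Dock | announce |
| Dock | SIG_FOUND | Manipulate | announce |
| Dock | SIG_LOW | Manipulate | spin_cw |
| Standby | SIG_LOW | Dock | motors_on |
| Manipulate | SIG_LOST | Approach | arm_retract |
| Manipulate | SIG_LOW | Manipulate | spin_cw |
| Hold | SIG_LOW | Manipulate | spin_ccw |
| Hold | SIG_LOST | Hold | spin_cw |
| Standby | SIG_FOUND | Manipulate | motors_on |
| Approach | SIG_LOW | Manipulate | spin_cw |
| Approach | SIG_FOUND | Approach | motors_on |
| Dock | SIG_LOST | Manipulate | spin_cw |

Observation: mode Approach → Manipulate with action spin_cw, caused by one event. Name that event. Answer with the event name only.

SIG_LOW

try SIG_LOW: (Approach, SIG_LOW) → (Manipulate, spin_cw)  ← matches
try SIG_LOST: (Approach, SIG_LOST) → (Dock, announce)
try SIG_FOUND: (Approach, SIG_FOUND) → (Approach, motors_on)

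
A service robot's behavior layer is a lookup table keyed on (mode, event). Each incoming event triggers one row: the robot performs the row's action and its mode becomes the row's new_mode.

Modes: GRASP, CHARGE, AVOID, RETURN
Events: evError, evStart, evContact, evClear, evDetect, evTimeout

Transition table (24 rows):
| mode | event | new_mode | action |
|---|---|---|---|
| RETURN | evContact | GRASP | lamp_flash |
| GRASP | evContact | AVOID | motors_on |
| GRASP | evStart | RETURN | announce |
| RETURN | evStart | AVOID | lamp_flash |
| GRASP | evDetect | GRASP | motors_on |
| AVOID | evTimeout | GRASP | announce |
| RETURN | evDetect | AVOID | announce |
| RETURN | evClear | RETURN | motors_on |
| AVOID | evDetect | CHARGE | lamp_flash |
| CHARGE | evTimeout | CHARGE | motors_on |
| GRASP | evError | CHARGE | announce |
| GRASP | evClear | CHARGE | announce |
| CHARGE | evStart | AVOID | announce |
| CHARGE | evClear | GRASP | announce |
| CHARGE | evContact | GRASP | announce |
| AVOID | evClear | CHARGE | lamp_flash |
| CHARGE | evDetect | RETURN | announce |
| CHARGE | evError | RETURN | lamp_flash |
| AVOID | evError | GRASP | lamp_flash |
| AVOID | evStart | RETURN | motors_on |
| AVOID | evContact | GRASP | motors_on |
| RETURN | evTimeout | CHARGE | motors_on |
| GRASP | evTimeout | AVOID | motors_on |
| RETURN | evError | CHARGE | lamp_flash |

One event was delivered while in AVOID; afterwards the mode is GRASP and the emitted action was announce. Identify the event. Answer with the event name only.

evTimeout

try evError: (AVOID, evError) → (GRASP, lamp_flash)
try evStart: (AVOID, evStart) → (RETURN, motors_on)
try evContact: (AVOID, evContact) → (GRASP, motors_on)
try evClear: (AVOID, evClear) → (CHARGE, lamp_flash)
try evDetect: (AVOID, evDetect) → (CHARGE, lamp_flash)
try evTimeout: (AVOID, evTimeout) → (GRASP, announce)  ← matches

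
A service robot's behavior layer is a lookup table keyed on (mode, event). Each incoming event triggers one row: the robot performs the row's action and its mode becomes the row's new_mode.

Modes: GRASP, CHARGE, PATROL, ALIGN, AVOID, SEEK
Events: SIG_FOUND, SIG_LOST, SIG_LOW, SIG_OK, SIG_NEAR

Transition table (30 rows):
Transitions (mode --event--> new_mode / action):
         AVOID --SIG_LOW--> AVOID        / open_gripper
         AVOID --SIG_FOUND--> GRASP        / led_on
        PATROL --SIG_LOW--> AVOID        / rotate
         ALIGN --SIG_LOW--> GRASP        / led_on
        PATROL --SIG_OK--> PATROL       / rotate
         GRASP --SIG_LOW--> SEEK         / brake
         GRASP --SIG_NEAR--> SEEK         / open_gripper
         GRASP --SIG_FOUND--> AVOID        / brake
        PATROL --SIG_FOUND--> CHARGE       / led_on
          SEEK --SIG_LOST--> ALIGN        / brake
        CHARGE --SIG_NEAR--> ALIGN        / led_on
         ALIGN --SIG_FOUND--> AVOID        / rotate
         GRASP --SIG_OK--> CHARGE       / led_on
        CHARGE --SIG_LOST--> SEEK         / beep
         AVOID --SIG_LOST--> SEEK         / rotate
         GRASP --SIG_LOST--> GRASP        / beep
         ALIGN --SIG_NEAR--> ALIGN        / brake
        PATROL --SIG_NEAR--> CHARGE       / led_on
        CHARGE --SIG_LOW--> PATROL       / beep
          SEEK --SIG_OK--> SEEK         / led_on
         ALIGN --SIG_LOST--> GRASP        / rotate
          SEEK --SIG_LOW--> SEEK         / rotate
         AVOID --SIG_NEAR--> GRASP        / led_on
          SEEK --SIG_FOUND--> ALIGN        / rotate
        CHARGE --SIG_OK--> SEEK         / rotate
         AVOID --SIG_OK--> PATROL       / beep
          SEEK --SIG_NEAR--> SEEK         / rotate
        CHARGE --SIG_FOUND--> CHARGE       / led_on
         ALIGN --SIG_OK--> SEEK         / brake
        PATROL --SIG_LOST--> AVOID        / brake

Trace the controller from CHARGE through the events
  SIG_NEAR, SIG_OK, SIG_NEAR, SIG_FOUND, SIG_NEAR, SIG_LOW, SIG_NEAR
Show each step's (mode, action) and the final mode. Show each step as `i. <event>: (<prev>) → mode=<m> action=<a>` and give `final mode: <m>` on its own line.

final mode: SEEK

1. SIG_NEAR: (CHARGE) → mode=ALIGN action=led_on
2. SIG_OK: (ALIGN) → mode=SEEK action=brake
3. SIG_NEAR: (SEEK) → mode=SEEK action=rotate
4. SIG_FOUND: (SEEK) → mode=ALIGN action=rotate
5. SIG_NEAR: (ALIGN) → mode=ALIGN action=brake
6. SIG_LOW: (ALIGN) → mode=GRASP action=led_on
7. SIG_NEAR: (GRASP) → mode=SEEK action=open_gripper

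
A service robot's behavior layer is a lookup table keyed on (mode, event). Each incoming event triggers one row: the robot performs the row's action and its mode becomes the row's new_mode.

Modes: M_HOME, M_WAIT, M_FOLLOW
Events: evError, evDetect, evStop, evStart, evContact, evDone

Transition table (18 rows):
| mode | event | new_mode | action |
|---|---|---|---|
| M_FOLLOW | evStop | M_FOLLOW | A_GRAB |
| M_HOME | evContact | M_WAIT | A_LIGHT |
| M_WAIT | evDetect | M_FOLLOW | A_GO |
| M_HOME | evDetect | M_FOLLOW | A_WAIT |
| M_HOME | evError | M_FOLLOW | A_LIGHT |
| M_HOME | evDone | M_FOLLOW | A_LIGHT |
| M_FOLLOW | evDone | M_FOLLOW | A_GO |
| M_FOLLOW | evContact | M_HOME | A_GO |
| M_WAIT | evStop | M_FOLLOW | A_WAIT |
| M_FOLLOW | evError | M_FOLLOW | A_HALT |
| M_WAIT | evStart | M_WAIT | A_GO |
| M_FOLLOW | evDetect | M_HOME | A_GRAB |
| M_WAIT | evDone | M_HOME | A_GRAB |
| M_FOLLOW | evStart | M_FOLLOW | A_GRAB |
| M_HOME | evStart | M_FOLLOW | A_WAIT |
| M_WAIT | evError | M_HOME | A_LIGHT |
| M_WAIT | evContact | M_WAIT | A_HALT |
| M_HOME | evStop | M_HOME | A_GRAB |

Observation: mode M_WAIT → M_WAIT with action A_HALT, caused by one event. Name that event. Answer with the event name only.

try evError: (M_WAIT, evError) → (M_HOME, A_LIGHT)
try evDetect: (M_WAIT, evDetect) → (M_FOLLOW, A_GO)
try evStop: (M_WAIT, evStop) → (M_FOLLOW, A_WAIT)
try evStart: (M_WAIT, evStart) → (M_WAIT, A_GO)
try evContact: (M_WAIT, evContact) → (M_WAIT, A_HALT)  ← matches
try evDone: (M_WAIT, evDone) → (M_HOME, A_GRAB)

evContact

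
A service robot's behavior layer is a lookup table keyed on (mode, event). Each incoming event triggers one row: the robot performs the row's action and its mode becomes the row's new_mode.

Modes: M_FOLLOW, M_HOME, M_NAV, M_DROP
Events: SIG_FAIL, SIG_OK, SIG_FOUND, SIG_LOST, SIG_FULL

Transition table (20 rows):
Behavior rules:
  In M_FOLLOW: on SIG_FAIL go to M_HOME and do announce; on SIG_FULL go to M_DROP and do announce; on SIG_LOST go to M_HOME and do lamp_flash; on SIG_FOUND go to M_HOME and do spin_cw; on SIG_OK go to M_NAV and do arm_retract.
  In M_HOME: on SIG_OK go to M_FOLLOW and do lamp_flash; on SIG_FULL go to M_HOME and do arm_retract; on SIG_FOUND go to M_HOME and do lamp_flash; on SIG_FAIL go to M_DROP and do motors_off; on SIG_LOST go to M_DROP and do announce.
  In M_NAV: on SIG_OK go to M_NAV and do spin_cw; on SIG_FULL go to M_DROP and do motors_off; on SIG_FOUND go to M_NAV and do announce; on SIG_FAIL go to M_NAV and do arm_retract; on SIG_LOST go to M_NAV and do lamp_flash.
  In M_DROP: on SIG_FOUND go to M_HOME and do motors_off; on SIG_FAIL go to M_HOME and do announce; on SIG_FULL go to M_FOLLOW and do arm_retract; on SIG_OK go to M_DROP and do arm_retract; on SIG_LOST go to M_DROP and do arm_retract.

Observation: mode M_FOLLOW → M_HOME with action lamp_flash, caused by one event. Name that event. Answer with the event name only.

try SIG_FAIL: (M_FOLLOW, SIG_FAIL) → (M_HOME, announce)
try SIG_OK: (M_FOLLOW, SIG_OK) → (M_NAV, arm_retract)
try SIG_FOUND: (M_FOLLOW, SIG_FOUND) → (M_HOME, spin_cw)
try SIG_LOST: (M_FOLLOW, SIG_LOST) → (M_HOME, lamp_flash)  ← matches
try SIG_FULL: (M_FOLLOW, SIG_FULL) → (M_DROP, announce)

SIG_LOST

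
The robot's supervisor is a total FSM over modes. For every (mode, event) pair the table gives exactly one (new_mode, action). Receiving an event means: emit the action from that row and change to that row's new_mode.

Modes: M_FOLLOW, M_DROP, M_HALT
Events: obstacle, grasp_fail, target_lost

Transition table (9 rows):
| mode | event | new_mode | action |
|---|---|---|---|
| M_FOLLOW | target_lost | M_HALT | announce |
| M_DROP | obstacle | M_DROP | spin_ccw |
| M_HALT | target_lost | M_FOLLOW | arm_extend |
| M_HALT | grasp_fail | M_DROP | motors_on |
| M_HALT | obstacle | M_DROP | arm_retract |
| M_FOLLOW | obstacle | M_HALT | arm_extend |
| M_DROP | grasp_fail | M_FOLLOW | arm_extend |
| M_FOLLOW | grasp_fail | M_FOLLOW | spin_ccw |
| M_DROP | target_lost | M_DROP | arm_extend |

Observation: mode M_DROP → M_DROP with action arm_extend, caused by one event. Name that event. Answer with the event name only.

target_lost

try obstacle: (M_DROP, obstacle) → (M_DROP, spin_ccw)
try grasp_fail: (M_DROP, grasp_fail) → (M_FOLLOW, arm_extend)
try target_lost: (M_DROP, target_lost) → (M_DROP, arm_extend)  ← matches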